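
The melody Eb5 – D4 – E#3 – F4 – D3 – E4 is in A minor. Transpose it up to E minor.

From A up to E is a perfect fifth; apply that to each pitch.
Eb5 to Bb5
D4 to A4
E#3 to B#3
F4 to C5
D3 to A3
E4 to B4

Bb5 A4 B#3 C5 A3 B4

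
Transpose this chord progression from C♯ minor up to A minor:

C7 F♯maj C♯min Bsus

Ab7 Dmaj Amin Gsus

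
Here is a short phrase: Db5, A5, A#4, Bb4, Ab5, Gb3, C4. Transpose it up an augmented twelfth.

Db5 up an augmented twelfth is A6.
A5 up an augmented twelfth is E#7.
A#4 up an augmented twelfth is E##6.
An augmented twelfth up from Bb4 gives F#6.
Ab5 up an augmented twelfth is E7.
Gb3 up an augmented twelfth is D5.
C4: a twelfth up reaches G, and 20 semitones makes it G#5.

A6 E#7 E##6 F#6 E7 D5 G#5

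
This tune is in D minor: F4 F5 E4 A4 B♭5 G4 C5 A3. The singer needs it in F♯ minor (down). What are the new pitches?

A3 A4 G#3 C#4 D5 B3 E4 C#3

D minor to F♯ minor down is a minor sixth, so every note moves down by that interval.
F4 gives A3
F5 gives A4
E4 gives G#3
A4 gives C#4
Bb5 gives D5
G4 gives B3
C5 gives E4
A3 gives C#3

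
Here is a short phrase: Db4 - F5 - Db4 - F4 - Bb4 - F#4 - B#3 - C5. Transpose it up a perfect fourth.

Db4: a fourth up reaches G, and 5 semitones makes it Gb4.
A perfect fourth up from F5 gives Bb5.
A perfect fourth up from Db4 gives Gb4.
F4: a fourth up reaches B, and 5 semitones makes it Bb4.
Bb4: a fourth up reaches E, and 5 semitones makes it Eb5.
F#4: a fourth up reaches B, and 5 semitones makes it B4.
B#3 up a perfect fourth is E#4.
C5: a fourth up reaches F, and 5 semitones makes it F5.

Gb4 Bb5 Gb4 Bb4 Eb5 B4 E#4 F5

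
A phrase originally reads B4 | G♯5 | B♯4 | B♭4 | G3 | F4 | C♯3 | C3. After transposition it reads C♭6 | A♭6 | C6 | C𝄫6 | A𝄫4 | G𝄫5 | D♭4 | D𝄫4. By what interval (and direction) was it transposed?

up a diminished ninth

From B4 to Cb6 is 9 letter names — a ninth of some quality.
B4 to Cb6 is 12 semitones, which makes it a diminished ninth; the second version is higher, so the direction is up.
Checking another pair — C3 → Dbb4 — gives the same interval.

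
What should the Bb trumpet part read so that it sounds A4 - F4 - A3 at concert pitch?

B4 G4 B3

The Bb trumpet sounds a major second below written, so the written part must be a major second above concert — transpose each note up.
A4 to B4
F4 to G4
A3 to B3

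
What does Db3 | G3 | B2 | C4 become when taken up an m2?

Db3 up a minor second is Ebb3.
G3 up a minor second is Ab3.
B2 up a minor second is C3.
C4 up a minor second is Db4.

Ebb3 Ab3 C3 Db4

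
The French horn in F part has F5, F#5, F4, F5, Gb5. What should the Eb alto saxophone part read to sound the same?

G5 G#5 G4 G5 Ab5

First find concert pitch: the French horn in F sounds a perfect fifth below written, so F5 F#5 F4 F5 Gb5 sounds Bb4 B4 Bb3 Bb4 Cb5.
Then write for Eb alto saxophone: it sounds a major sixth below written, so the part must be a major sixth above concert.
Bb4 → G5
B4 → G#5
Bb3 → G4
Bb4 → G5
Cb5 → Ab5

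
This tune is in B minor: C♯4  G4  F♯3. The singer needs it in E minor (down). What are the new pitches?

B minor to E minor down is a perfect fifth, so every note moves down by that interval.
C#4 → F#3
G4 → C4
F#3 → B2

F#3 C4 B2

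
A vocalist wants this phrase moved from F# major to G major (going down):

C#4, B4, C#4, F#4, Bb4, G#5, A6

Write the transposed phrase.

From F# down to G is a major seventh; apply that to each pitch.
C#4 → D3
B4 → C4
C#4 → D3
F#4 → G3
Bb4 → Cb4
G#5 → A4
A6 → Bb5

D3 C4 D3 G3 Cb4 A4 Bb5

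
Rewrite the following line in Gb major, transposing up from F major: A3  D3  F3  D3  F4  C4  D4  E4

Bb3 Eb3 Gb3 Eb3 Gb4 Db4 Eb4 F4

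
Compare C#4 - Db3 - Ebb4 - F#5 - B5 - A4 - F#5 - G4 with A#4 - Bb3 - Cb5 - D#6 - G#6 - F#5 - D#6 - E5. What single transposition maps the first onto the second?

up a major sixth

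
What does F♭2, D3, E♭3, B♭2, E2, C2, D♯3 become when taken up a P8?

A perfect octave up from Fb2 gives Fb3.
A perfect octave up from D3 gives D4.
Eb3: an octave up reaches E, and 12 semitones makes it Eb4.
A perfect octave up from Bb2 gives Bb3.
E2: an octave up reaches E, and 12 semitones makes it E3.
A perfect octave up from C2 gives C3.
D#3 up a perfect octave is D#4.

Fb3 D4 Eb4 Bb3 E3 C3 D#4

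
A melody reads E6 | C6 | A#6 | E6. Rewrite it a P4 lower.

B5 G5 E#6 B5

E6 becomes B5
C6 becomes G5
A#6 becomes E#6
E6 becomes B5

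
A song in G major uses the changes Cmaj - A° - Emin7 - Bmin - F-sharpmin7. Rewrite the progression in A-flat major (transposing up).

G major up to A-flat major is a minor second; each chord root moves by that interval while the quality stays the same.
Cmaj: root C up a minor second → Db, giving Dbmaj.
A°: root A up a minor second → Bb, giving Bb°.
Emin7: root E up a minor second → F, giving Fmin7.
Bmin: root B up a minor second → C, giving Cmin.
F-sharpmin7: root F-sharp up a minor second → G, giving Gmin7.

Dbmaj Bb° Fmin7 Cmin Gmin7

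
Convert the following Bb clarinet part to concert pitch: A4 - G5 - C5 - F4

Written C4 on the Bb clarinet sounds as Bb3, a major second lower; apply that shift to every note.
A4 to G4
G5 to F5
C5 to Bb4
F4 to Eb4

G4 F5 Bb4 Eb4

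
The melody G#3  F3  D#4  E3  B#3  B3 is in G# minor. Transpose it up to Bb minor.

G# minor to Bb minor up is a diminished third, so every note moves up by that interval.
G#3 → Bb3
F3 → Abb3
D#4 → F4
E3 → Gb3
B#3 → D4
B3 → Db4

Bb3 Abb3 F4 Gb3 D4 Db4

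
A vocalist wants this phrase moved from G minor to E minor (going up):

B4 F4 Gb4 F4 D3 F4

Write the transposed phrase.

From G up to E is a major sixth; apply that to each pitch.
B4 → G#5
F4 → D5
Gb4 → Eb5
F4 → D5
D3 → B3
F4 → D5

G#5 D5 Eb5 D5 B3 D5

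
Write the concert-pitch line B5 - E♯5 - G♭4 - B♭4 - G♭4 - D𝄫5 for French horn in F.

Written C4 sounds as F3 on the French horn in F, so concert pitches are written a perfect fifth up.
B5 to F#6
E#5 to B#5
Gb4 to Db5
Bb4 to F5
Gb4 to Db5
Dbb5 to Abb5

F#6 B#5 Db5 F5 Db5 Abb5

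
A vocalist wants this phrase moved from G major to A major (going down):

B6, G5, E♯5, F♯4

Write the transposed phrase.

C#6 A4 F##4 G#3

G major to A major down is a minor seventh, so every note moves down by that interval.
B6 -> C#6
G5 -> A4
E#5 -> F##4
F#4 -> G#3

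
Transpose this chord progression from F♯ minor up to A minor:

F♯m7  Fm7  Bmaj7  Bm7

F♯ minor up to A minor is a minor third; each chord root moves by that interval while the quality stays the same.
F♯m7: root F♯ up a minor third → A, giving Am7.
Fm7: root F up a minor third → Ab, giving Abm7.
Bmaj7: root B up a minor third → D, giving Dmaj7.
Bm7: root B up a minor third → D, giving Dm7.

Am7 Abm7 Dmaj7 Dm7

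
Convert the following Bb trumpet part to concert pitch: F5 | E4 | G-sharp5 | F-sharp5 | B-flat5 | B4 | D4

Eb5 D4 F#5 E5 Ab5 A4 C4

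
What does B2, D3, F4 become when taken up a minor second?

B2 → C3
D3 → Eb3
F4 → Gb4

C3 Eb3 Gb4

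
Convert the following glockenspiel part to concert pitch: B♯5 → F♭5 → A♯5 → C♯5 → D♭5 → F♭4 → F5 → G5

The glockenspiel sounds a perfect fifteenth above written, so transpose each written note up a perfect fifteenth.
B#5 becomes B#7
Fb5 becomes Fb7
A#5 becomes A#7
C#5 becomes C#7
Db5 becomes Db7
Fb4 becomes Fb6
F5 becomes F7
G5 becomes G7

B#7 Fb7 A#7 C#7 Db7 Fb6 F7 G7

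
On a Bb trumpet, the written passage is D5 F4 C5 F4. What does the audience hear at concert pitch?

C5 Eb4 Bb4 Eb4

The Bb trumpet sounds a major second below written, so transpose each written note down a major second.
D5 becomes C5
F4 becomes Eb4
C5 becomes Bb4
F4 becomes Eb4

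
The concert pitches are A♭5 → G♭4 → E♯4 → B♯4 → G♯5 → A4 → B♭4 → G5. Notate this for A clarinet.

Written C4 sounds as A3 on the A clarinet, so concert pitches are written a minor third up.
Ab5 to Cb6
Gb4 to Bbb4
E#4 to G#4
B#4 to D#5
G#5 to B5
A4 to C5
Bb4 to Db5
G5 to Bb5

Cb6 Bbb4 G#4 D#5 B5 C5 Db5 Bb5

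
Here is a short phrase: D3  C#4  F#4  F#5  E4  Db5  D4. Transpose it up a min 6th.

Bb3 A4 D5 D6 C5 Bbb5 Bb4

D3 -> Bb3
C#4 -> A4
F#4 -> D5
F#5 -> D6
E4 -> C5
Db5 -> Bbb5
D4 -> Bb4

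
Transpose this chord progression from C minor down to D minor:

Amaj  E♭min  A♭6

Bmaj Fmin Bb6

C minor down to D minor is a minor seventh; each chord root moves by that interval while the quality stays the same.
Amaj: root A down a minor seventh → B, giving Bmaj.
E♭min: root E♭ down a minor seventh → F, giving Fmin.
A♭6: root A♭ down a minor seventh → Bb, giving Bb6.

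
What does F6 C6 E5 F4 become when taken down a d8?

F#5 C#5 E#4 F#3

F6 becomes F#5
C6 becomes C#5
E5 becomes E#4
F4 becomes F#3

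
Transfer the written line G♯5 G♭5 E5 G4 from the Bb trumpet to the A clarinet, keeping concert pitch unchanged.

First find concert pitch: the Bb trumpet sounds a major second below written, so G♯5 G♭5 E5 G4 sounds F#5 Fb5 D5 F4.
Then write for A clarinet: it sounds a minor third below written, so the part must be a minor third above concert.
F#5 → A5
Fb5 → Abb5
D5 → F5
F4 → Ab4

A5 Abb5 F5 Ab4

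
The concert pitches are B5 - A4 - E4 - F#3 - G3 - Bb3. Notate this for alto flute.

E6 D5 A4 B3 C4 Eb4

The alto flute sounds a perfect fourth below written, so the written part must be a perfect fourth above concert — transpose each note up.
B5 to E6
A4 to D5
E4 to A4
F#3 to B3
G3 to C4
Bb3 to Eb4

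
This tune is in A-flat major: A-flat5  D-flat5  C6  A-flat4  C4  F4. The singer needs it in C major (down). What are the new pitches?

From A-flat down to C is a minor sixth; apply that to each pitch.
Ab5 -> C5
Db5 -> F4
C6 -> E5
Ab4 -> C4
C4 -> E3
F4 -> A3

C5 F4 E5 C4 E3 A3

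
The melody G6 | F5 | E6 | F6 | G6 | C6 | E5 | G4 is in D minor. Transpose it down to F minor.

Bb5 Ab4 G5 Ab5 Bb5 Eb5 G4 Bb3

D minor to F minor down is a major sixth, so every note moves down by that interval.
G6 becomes Bb5
F5 becomes Ab4
E6 becomes G5
F6 becomes Ab5
G6 becomes Bb5
C6 becomes Eb5
E5 becomes G4
G4 becomes Bb3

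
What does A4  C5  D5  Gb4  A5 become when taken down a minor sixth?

A4 down a minor sixth is C#4.
A minor sixth down from C5 gives E4.
D5: a sixth down reaches F, and 8 semitones makes it F#4.
A minor sixth down from Gb4 gives Bb3.
A5 down a minor sixth is C#5.

C#4 E4 F#4 Bb3 C#5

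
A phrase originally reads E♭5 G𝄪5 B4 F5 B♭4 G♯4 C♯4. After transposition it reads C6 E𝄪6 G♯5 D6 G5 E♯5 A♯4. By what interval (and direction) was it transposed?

up a major sixth

Take the first pair: Eb5 → C6. E to C spans 6 letter names, so the interval is some kind of sixth.
Eb5 to C6 is 9 semitones, which makes it a major sixth; the second version is higher, so the direction is up.
Checking another pair — C#4 → A#4 — gives the same interval.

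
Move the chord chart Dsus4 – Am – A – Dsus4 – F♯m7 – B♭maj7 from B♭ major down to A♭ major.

Csus4 Gm G Csus4 Em7 Abmaj7

B♭ major down to A♭ major is a major second; each chord root moves by that interval while the quality stays the same.
Dsus4: root D down a major second → C, giving Csus4.
Am: root A down a major second → G, giving Gm.
A: root A down a major second → G, giving G.
Dsus4: root D down a major second → C, giving Csus4.
F♯m7: root F♯ down a major second → E, giving Em7.
B♭maj7: root B♭ down a major second → Ab, giving Abmaj7.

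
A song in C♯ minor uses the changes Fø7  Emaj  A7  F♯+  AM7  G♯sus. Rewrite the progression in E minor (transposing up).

C♯ minor up to E minor is a minor third; each chord root moves by that interval while the quality stays the same.
Fø7: root F up a minor third → Ab, giving Abø7.
Emaj: root E up a minor third → G, giving Gmaj.
A7: root A up a minor third → C, giving C7.
F♯+: root F♯ up a minor third → A, giving A+.
AM7: root A up a minor third → C, giving CM7.
G♯sus: root G♯ up a minor third → B, giving Bsus.

Abø7 Gmaj C7 A+ CM7 Bsus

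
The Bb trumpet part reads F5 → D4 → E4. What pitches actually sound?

Eb5 C4 D4

Written C4 on the Bb trumpet sounds as Bb3, a major second lower; apply that shift to every note.
F5 -> Eb5
D4 -> C4
E4 -> D4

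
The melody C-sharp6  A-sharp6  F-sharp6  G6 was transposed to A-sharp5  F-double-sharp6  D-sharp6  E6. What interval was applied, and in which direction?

From C#6 to A#5 is 3 letter names — a third of some quality.
A#5 to C#6 is 3 semitones, which makes it a minor third; the second version is lower, so the direction is down.
Checking another pair — G6 → E6 — gives the same interval.

down a minor third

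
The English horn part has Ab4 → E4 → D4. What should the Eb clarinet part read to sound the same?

First find concert pitch: the English horn sounds a perfect fifth below written, so Ab4 E4 D4 sounds Db4 A3 G3.
Then write for Eb clarinet: it sounds a minor third above written, so the part must be a minor third below concert.
Db4 → Bb3
A3 → F#3
G3 → E3

Bb3 F#3 E3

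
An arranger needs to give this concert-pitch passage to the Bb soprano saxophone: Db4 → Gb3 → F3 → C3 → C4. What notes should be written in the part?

Eb4 Ab3 G3 D3 D4

Written C4 sounds as Bb3 on the Bb soprano saxophone, so concert pitches are written a major second up.
Db4 -> Eb4
Gb3 -> Ab3
F3 -> G3
C3 -> D3
C4 -> D4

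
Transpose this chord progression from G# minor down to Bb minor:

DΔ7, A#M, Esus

G# minor down to Bb minor is an augmented sixth; each chord root moves by that interval while the quality stays the same.
DΔ7: root D down an augmented sixth → Fb, giving FbΔ7.
A#M: root A# down an augmented sixth → C, giving CM.
Esus: root E down an augmented sixth → Gb, giving Gbsus.

FbΔ7 CM Gbsus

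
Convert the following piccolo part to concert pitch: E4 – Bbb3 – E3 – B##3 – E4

E5 Bbb4 E4 B##4 E5

The piccolo sounds a perfect octave above written, so transpose each written note up a perfect octave.
E4 becomes E5
Bbb3 becomes Bbb4
E3 becomes E4
B##3 becomes B##4
E4 becomes E5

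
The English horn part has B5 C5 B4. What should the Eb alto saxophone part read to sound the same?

C#6 D5 C#5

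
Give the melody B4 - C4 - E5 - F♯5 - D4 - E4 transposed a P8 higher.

B4 to B5
C4 to C5
E5 to E6
F#5 to F#6
D4 to D5
E4 to E5

B5 C5 E6 F#6 D5 E5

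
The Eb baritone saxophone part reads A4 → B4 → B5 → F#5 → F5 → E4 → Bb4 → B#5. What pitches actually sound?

C3 D3 D4 A3 Ab3 G2 Db3 D#4

The Eb baritone saxophone sounds a major thirteenth below written, so transpose each written note down a major thirteenth.
A4 gives C3
B4 gives D3
B5 gives D4
F#5 gives A3
F5 gives Ab3
E4 gives G2
Bb4 gives Db3
B#5 gives D#4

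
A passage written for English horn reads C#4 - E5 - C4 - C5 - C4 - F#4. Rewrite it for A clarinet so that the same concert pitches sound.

First find concert pitch: the English horn sounds a perfect fifth below written, so C#4 E5 C4 C5 C4 F#4 sounds F#3 A4 F3 F4 F3 B3.
Then write for A clarinet: it sounds a minor third below written, so the part must be a minor third above concert.
F#3 → A3
A4 → C5
F3 → Ab3
F4 → Ab4
F3 → Ab3
B3 → D4

A3 C5 Ab3 Ab4 Ab3 D4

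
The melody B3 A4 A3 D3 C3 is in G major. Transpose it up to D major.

G major to D major up is a perfect fifth, so every note moves up by that interval.
B3 gives F#4
A4 gives E5
A3 gives E4
D3 gives A3
C3 gives G3

F#4 E5 E4 A3 G3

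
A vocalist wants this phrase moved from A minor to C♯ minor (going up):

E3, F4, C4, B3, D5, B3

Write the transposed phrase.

From A up to C♯ is a major third; apply that to each pitch.
E3 -> G#3
F4 -> A4
C4 -> E4
B3 -> D#4
D5 -> F#5
B3 -> D#4

G#3 A4 E4 D#4 F#5 D#4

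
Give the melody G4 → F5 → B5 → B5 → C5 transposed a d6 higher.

Ebb5 Dbb6 Gb6 Gb6 Abb5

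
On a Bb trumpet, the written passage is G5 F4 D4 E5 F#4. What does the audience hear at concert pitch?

F5 Eb4 C4 D5 E4

Written C4 on the Bb trumpet sounds as Bb3, a major second lower; apply that shift to every note.
G5 to F5
F4 to Eb4
D4 to C4
E5 to D5
F#4 to E4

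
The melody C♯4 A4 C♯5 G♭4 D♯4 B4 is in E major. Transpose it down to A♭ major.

E major to A♭ major down is an augmented fifth, so every note moves down by that interval.
C#4 gives F3
A4 gives Db4
C#5 gives F4
Gb4 gives Cbb4
D#4 gives G3
B4 gives Eb4

F3 Db4 F4 Cbb4 G3 Eb4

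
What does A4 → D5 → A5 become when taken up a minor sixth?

A4 gives F5
D5 gives Bb5
A5 gives F6

F5 Bb5 F6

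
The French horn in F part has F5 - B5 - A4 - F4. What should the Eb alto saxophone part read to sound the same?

G5 C#6 B4 G4

First find concert pitch: the French horn in F sounds a perfect fifth below written, so F5 B5 A4 F4 sounds Bb4 E5 D4 Bb3.
Then write for Eb alto saxophone: it sounds a major sixth below written, so the part must be a major sixth above concert.
Bb4 → G5
E5 → C#6
D4 → B4
Bb3 → G4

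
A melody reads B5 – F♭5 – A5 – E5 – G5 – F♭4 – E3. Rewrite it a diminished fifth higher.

F6 Cbb6 Eb6 Bb5 Db6 Cbb5 Bb3

B5 -> F6
Fb5 -> Cbb6
A5 -> Eb6
E5 -> Bb5
G5 -> Db6
Fb4 -> Cbb5
E3 -> Bb3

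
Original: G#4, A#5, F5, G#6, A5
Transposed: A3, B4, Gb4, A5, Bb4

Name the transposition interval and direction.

From G#4 to A3 is 7 letter names — a seventh of some quality.
A3 to G#4 is 11 semitones, which makes it a major seventh; the second version is lower, so the direction is down.
Checking another pair — A5 → Bb4 — gives the same interval.

down a major seventh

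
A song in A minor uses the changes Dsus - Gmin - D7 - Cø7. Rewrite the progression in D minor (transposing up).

Gsus Cmin G7 Fø7

A minor up to D minor is a perfect fourth; each chord root moves by that interval while the quality stays the same.
Dsus: root D up a perfect fourth → G, giving Gsus.
Gmin: root G up a perfect fourth → C, giving Cmin.
D7: root D up a perfect fourth → G, giving G7.
Cø7: root C up a perfect fourth → F, giving Fø7.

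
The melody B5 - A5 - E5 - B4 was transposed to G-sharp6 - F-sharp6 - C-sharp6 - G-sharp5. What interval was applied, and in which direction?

From B5 to G#6 is 6 letter names — a sixth of some quality.
B5 to G#6 is 9 semitones, which makes it a major sixth; the second version is higher, so the direction is up.
Checking another pair — B4 → G#5 — gives the same interval.

up a major sixth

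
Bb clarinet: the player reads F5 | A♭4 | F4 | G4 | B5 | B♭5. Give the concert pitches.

Written C4 on the Bb clarinet sounds as Bb3, a major second lower; apply that shift to every note.
F5 → Eb5
Ab4 → Gb4
F4 → Eb4
G4 → F4
B5 → A5
Bb5 → Ab5

Eb5 Gb4 Eb4 F4 A5 Ab5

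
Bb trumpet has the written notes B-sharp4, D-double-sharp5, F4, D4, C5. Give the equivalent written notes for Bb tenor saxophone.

First find concert pitch: the Bb trumpet sounds a major second below written, so B-sharp4 D-double-sharp5 F4 D4 C5 sounds A#4 C##5 Eb4 C4 Bb4.
Then write for Bb tenor saxophone: it sounds a major ninth below written, so the part must be a major ninth above concert.
A#4 → B#5
C##5 → D##6
Eb4 → F5
C4 → D5
Bb4 → C6

B#5 D##6 F5 D5 C6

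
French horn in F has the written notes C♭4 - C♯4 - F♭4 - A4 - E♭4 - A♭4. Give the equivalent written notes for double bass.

First find concert pitch: the French horn in F sounds a perfect fifth below written, so C♭4 C♯4 F♭4 A4 E♭4 A♭4 sounds Fb3 F#3 Bbb3 D4 Ab3 Db4.
Then write for double bass: it sounds a perfect octave below written, so the part must be a perfect octave above concert.
Fb3 → Fb4
F#3 → F#4
Bbb3 → Bbb4
D4 → D5
Ab3 → Ab4
Db4 → Db5

Fb4 F#4 Bbb4 D5 Ab4 Db5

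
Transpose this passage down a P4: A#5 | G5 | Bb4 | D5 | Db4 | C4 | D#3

A#5 becomes E#5
G5 becomes D5
Bb4 becomes F4
D5 becomes A4
Db4 becomes Ab3
C4 becomes G3
D#3 becomes A#2

E#5 D5 F4 A4 Ab3 G3 A#2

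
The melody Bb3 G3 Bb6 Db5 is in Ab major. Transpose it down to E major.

F#3 D#3 F#6 A4

Ab major to E major down is a diminished fourth, so every note moves down by that interval.
Bb3 to F#3
G3 to D#3
Bb6 to F#6
Db5 to A4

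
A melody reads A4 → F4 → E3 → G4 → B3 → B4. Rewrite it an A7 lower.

An augmented seventh down from A4 gives Bbb3.
An augmented seventh down from F4 gives Gbb3.
E3: a seventh down reaches F, and 12 semitones makes it Fb2.
G4 down an augmented seventh is Abb3.
An augmented seventh down from B3 gives Cb3.
B4 down an augmented seventh is Cb4.

Bbb3 Gbb3 Fb2 Abb3 Cb3 Cb4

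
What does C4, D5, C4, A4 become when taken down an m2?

C4 -> B3
D5 -> C#5
C4 -> B3
A4 -> G#4

B3 C#5 B3 G#4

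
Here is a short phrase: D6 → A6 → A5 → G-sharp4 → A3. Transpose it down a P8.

D6: an octave down reaches D, and 12 semitones makes it D5.
A6: an octave down reaches A, and 12 semitones makes it A5.
A5 down a perfect octave is A4.
A perfect octave down from G#4 gives G#3.
A3 down a perfect octave is A2.

D5 A5 A4 G#3 A2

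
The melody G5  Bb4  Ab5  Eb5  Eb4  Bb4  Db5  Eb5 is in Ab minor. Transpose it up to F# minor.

E#6 G#5 F#6 C#6 C#5 G#5 B5 C#6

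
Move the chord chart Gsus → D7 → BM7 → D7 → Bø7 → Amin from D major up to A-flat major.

Dbsus Ab7 FM7 Ab7 Fø7 Ebmin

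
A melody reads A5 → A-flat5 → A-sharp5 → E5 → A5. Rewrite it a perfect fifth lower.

D5 Db5 D#5 A4 D5

A5 becomes D5
Ab5 becomes Db5
A#5 becomes D#5
E5 becomes A4
A5 becomes D5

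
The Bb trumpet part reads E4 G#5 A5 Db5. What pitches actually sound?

D4 F#5 G5 Cb5

Written C4 on the Bb trumpet sounds as Bb3, a major second lower; apply that shift to every note.
E4 → D4
G#5 → F#5
A5 → G5
Db5 → Cb5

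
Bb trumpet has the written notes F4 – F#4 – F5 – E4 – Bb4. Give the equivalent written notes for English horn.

Bb4 B4 Bb5 A4 Eb5

First find concert pitch: the Bb trumpet sounds a major second below written, so F4 F#4 F5 E4 Bb4 sounds Eb4 E4 Eb5 D4 Ab4.
Then write for English horn: it sounds a perfect fifth below written, so the part must be a perfect fifth above concert.
Eb4 → Bb4
E4 → B4
Eb5 → Bb5
D4 → A4
Ab4 → Eb5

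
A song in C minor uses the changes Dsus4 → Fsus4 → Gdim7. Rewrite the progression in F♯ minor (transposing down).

G#sus4 Bsus4 C#dim7

C minor down to F♯ minor is a diminished fifth; each chord root moves by that interval while the quality stays the same.
Dsus4: root D down a diminished fifth → G#, giving G#sus4.
Fsus4: root F down a diminished fifth → B, giving Bsus4.
Gdim7: root G down a diminished fifth → C#, giving C#dim7.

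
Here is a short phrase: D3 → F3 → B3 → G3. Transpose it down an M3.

D3 gives Bb2
F3 gives Db3
B3 gives G3
G3 gives Eb3

Bb2 Db3 G3 Eb3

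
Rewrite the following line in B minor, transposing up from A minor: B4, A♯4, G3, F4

C#5 B#4 A3 G4

From A up to B is a major second; apply that to each pitch.
B4 gives C#5
A#4 gives B#4
G3 gives A3
F4 gives G4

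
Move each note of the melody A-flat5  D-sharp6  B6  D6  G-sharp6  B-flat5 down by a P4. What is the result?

Eb5 A#5 F#6 A5 D#6 F5

Ab5 gives Eb5
D#6 gives A#5
B6 gives F#6
D6 gives A5
G#6 gives D#6
Bb5 gives F5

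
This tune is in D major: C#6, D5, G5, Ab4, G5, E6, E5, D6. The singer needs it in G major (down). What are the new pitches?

D major to G major down is a perfect fifth, so every note moves down by that interval.
C#6 gives F#5
D5 gives G4
G5 gives C5
Ab4 gives Db4
G5 gives C5
E6 gives A5
E5 gives A4
D6 gives G5

F#5 G4 C5 Db4 C5 A5 A4 G5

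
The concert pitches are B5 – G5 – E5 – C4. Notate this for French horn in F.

F#6 D6 B5 G4

The French horn in F sounds a perfect fifth below written, so the written part must be a perfect fifth above concert — transpose each note up.
B5 gives F#6
G5 gives D6
E5 gives B5
C4 gives G4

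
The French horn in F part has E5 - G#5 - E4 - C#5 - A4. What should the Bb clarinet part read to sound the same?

First find concert pitch: the French horn in F sounds a perfect fifth below written, so E5 G#5 E4 C#5 A4 sounds A4 C#5 A3 F#4 D4.
Then write for Bb clarinet: it sounds a major second below written, so the part must be a major second above concert.
A4 → B4
C#5 → D#5
A3 → B3
F#4 → G#4
D4 → E4

B4 D#5 B3 G#4 E4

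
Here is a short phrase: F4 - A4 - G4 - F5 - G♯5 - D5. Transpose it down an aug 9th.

Ebb3 Gb3 Fb3 Ebb4 F4 Cb4

F4 becomes Ebb3
A4 becomes Gb3
G4 becomes Fb3
F5 becomes Ebb4
G#5 becomes F4
D5 becomes Cb4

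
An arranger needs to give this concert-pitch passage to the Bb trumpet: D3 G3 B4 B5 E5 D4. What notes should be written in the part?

Written C4 sounds as Bb3 on the Bb trumpet, so concert pitches are written a major second up.
D3 → E3
G3 → A3
B4 → C#5
B5 → C#6
E5 → F#5
D4 → E4

E3 A3 C#5 C#6 F#5 E4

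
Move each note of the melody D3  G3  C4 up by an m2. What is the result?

Eb3 Ab3 Db4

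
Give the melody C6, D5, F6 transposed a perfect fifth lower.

C6 becomes F5
D5 becomes G4
F6 becomes Bb5

F5 G4 Bb5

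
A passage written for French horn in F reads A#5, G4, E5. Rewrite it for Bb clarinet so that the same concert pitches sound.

First find concert pitch: the French horn in F sounds a perfect fifth below written, so A#5 G4 E5 sounds D#5 C4 A4.
Then write for Bb clarinet: it sounds a major second below written, so the part must be a major second above concert.
D#5 → E#5
C4 → D4
A4 → B4

E#5 D4 B4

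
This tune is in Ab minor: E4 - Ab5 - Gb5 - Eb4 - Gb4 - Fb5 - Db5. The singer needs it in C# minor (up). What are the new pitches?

G##4 C#6 B5 G#4 B4 A5 F#5

From Ab up to C# is an augmented third; apply that to each pitch.
E4 → G##4
Ab5 → C#6
Gb5 → B5
Eb4 → G#4
Gb4 → B4
Fb5 → A5
Db5 → F#5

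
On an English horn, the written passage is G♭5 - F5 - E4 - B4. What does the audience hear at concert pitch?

Cb5 Bb4 A3 E4

Written C4 on the English horn sounds as F3, a perfect fifth lower; apply that shift to every note.
Gb5 -> Cb5
F5 -> Bb4
E4 -> A3
B4 -> E4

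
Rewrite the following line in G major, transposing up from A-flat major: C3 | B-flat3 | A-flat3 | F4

From A-flat up to G is a major seventh; apply that to each pitch.
C3 to B3
Bb3 to A4
Ab3 to G4
F4 to E5

B3 A4 G4 E5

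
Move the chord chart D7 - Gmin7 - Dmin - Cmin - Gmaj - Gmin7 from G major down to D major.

A7 Dmin7 Amin Gmin Dmaj Dmin7

G major down to D major is a perfect fourth; each chord root moves by that interval while the quality stays the same.
D7: root D down a perfect fourth → A, giving A7.
Gmin7: root G down a perfect fourth → D, giving Dmin7.
Dmin: root D down a perfect fourth → A, giving Amin.
Cmin: root C down a perfect fourth → G, giving Gmin.
Gmaj: root G down a perfect fourth → D, giving Dmaj.
Gmin7: root G down a perfect fourth → D, giving Dmin7.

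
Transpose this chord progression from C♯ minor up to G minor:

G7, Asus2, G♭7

Db7 Ebsus2 Dbb7

C♯ minor up to G minor is a diminished fifth; each chord root moves by that interval while the quality stays the same.
G7: root G up a diminished fifth → Db, giving Db7.
Asus2: root A up a diminished fifth → Eb, giving Ebsus2.
G♭7: root G♭ up a diminished fifth → Dbb, giving Dbb7.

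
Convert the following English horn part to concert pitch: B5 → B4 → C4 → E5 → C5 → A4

E5 E4 F3 A4 F4 D4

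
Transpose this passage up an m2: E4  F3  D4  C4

F4 Gb3 Eb4 Db4

E4: a second up reaches F, and 1 semitone makes it F4.
F3 up a minor second is Gb3.
D4 up a minor second is Eb4.
C4 up a minor second is Db4.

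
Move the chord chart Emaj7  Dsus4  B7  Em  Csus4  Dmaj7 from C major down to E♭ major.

Gmaj7 Fsus4 D7 Gm Ebsus4 Fmaj7

C major down to E♭ major is a major sixth; each chord root moves by that interval while the quality stays the same.
Emaj7: root E down a major sixth → G, giving Gmaj7.
Dsus4: root D down a major sixth → F, giving Fsus4.
B7: root B down a major sixth → D, giving D7.
Em: root E down a major sixth → G, giving Gm.
Csus4: root C down a major sixth → Eb, giving Ebsus4.
Dmaj7: root D down a major sixth → F, giving Fmaj7.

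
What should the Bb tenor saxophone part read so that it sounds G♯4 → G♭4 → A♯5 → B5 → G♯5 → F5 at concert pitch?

A#5 Ab5 B#6 C#7 A#6 G6

The Bb tenor saxophone sounds a major ninth below written, so the written part must be a major ninth above concert — transpose each note up.
G#4 becomes A#5
Gb4 becomes Ab5
A#5 becomes B#6
B5 becomes C#7
G#5 becomes A#6
F5 becomes G6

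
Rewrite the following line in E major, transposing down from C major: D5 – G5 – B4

F#4 B4 D#4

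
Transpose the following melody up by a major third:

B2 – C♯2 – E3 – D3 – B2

B2 to D#3
C#2 to E#2
E3 to G#3
D3 to F#3
B2 to D#3

D#3 E#2 G#3 F#3 D#3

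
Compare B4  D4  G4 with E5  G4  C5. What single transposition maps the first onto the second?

From B4 to E5 is 4 letter names — a fourth of some quality.
B4 to E5 is 5 semitones, which makes it a perfect fourth; the second version is higher, so the direction is up.
Checking another pair — G4 → C5 — gives the same interval.

up a perfect fourth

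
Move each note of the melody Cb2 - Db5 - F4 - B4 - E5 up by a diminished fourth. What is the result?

Fbb2 Gbb5 Bbb4 Eb5 Ab5

Cb2: a fourth up reaches F, and 4 semitones makes it Fbb2.
A diminished fourth up from Db5 gives Gbb5.
F4: a fourth up reaches B, and 4 semitones makes it Bbb4.
B4: a fourth up reaches E, and 4 semitones makes it Eb5.
E5 up a diminished fourth is Ab5.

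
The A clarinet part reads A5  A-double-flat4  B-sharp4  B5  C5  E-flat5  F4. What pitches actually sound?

Written C4 on the A clarinet sounds as A3, a minor third lower; apply that shift to every note.
A5 becomes F#5
Abb4 becomes Fb4
B#4 becomes G##4
B5 becomes G#5
C5 becomes A4
Eb5 becomes C5
F4 becomes D4

F#5 Fb4 G##4 G#5 A4 C5 D4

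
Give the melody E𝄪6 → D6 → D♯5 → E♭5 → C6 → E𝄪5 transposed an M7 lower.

F##5 Eb5 E4 Fb4 Db5 F##4

E##6: a seventh down reaches F, and 11 semitones makes it F##5.
A major seventh down from D6 gives Eb5.
D#5 down a major seventh is E4.
Eb5 down a major seventh is Fb4.
C6: a seventh down reaches D, and 11 semitones makes it Db5.
A major seventh down from E##5 gives F##4.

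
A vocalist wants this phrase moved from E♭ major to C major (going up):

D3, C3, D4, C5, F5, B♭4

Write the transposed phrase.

B3 A3 B4 A5 D6 G5

E♭ major to C major up is a major sixth, so every note moves up by that interval.
D3 becomes B3
C3 becomes A3
D4 becomes B4
C5 becomes A5
F5 becomes D6
Bb4 becomes G5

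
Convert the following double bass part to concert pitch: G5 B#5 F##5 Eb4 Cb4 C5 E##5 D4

G4 B#4 F##4 Eb3 Cb3 C4 E##4 D3

The double bass sounds a perfect octave below written, so transpose each written note down a perfect octave.
G5 → G4
B#5 → B#4
F##5 → F##4
Eb4 → Eb3
Cb4 → Cb3
C5 → C4
E##5 → E##4
D4 → D3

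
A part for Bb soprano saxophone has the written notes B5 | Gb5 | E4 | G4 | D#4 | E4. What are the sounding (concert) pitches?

A5 Fb5 D4 F4 C#4 D4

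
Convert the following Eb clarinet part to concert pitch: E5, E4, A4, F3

The Eb clarinet sounds a minor third above written, so transpose each written note up a minor third.
E5 to G5
E4 to G4
A4 to C5
F3 to Ab3

G5 G4 C5 Ab3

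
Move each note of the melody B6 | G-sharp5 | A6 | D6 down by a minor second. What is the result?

B6: a second down reaches A, and 1 semitone makes it A#6.
G#5 down a minor second is F##5.
A minor second down from A6 gives G#6.
D6 down a minor second is C#6.

A#6 F##5 G#6 C#6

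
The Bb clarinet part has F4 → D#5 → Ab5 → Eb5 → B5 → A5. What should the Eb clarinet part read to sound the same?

First find concert pitch: the Bb clarinet sounds a major second below written, so F4 D#5 Ab5 Eb5 B5 A5 sounds Eb4 C#5 Gb5 Db5 A5 G5.
Then write for Eb clarinet: it sounds a minor third above written, so the part must be a minor third below concert.
Eb4 → C4
C#5 → A#4
Gb5 → Eb5
Db5 → Bb4
A5 → F#5
G5 → E5

C4 A#4 Eb5 Bb4 F#5 E5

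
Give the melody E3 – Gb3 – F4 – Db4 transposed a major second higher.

F#3 Ab3 G4 Eb4

E3 becomes F#3
Gb3 becomes Ab3
F4 becomes G4
Db4 becomes Eb4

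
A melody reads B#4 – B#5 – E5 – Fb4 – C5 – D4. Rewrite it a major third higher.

D##5 D##6 G#5 Ab4 E5 F#4

A major third up from B#4 gives D##5.
B#5: a third up reaches D, and 4 semitones makes it D##6.
E5 up a major third is G#5.
A major third up from Fb4 gives Ab4.
C5 up a major third is E5.
D4: a third up reaches F, and 4 semitones makes it F#4.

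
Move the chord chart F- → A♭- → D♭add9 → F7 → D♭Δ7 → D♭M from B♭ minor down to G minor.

D- F- Bbadd9 D7 BbΔ7 BbM

B♭ minor down to G minor is a minor third; each chord root moves by that interval while the quality stays the same.
F-: root F down a minor third → D, giving D-.
A♭-: root A♭ down a minor third → F, giving F-.
D♭add9: root D♭ down a minor third → Bb, giving Bbadd9.
F7: root F down a minor third → D, giving D7.
D♭Δ7: root D♭ down a minor third → Bb, giving BbΔ7.
D♭M: root D♭ down a minor third → Bb, giving BbM.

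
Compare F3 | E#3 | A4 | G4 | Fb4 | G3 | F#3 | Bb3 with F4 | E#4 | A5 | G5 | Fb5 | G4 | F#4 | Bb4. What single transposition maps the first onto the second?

up a perfect octave

From F3 to F4 is 8 letter names — an octave of some quality.
F3 to F4 is 12 semitones, which makes it a perfect octave; the second version is higher, so the direction is up.
Checking another pair — Bb3 → Bb4 — gives the same interval.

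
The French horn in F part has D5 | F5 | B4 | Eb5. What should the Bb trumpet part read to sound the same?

A4 C5 F#4 Bb4

First find concert pitch: the French horn in F sounds a perfect fifth below written, so D5 F5 B4 Eb5 sounds G4 Bb4 E4 Ab4.
Then write for Bb trumpet: it sounds a major second below written, so the part must be a major second above concert.
G4 → A4
Bb4 → C5
E4 → F#4
Ab4 → Bb4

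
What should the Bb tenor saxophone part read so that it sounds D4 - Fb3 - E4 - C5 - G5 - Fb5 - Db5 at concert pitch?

Written C4 sounds as Bb2 on the Bb tenor saxophone, so concert pitches are written a major ninth up.
D4 gives E5
Fb3 gives Gb4
E4 gives F#5
C5 gives D6
G5 gives A6
Fb5 gives Gb6
Db5 gives Eb6

E5 Gb4 F#5 D6 A6 Gb6 Eb6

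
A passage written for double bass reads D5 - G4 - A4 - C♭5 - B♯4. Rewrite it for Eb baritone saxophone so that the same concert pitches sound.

First find concert pitch: the double bass sounds a perfect octave below written, so D5 G4 A4 C♭5 B♯4 sounds D4 G3 A3 Cb4 B#3.
Then write for Eb baritone saxophone: it sounds a major thirteenth below written, so the part must be a major thirteenth above concert.
D4 → B5
G3 → E5
A3 → F#5
Cb4 → Ab5
B#3 → G##5

B5 E5 F#5 Ab5 G##5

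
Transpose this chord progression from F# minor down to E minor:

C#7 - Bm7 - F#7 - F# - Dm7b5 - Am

F# minor down to E minor is a major second; each chord root moves by that interval while the quality stays the same.
C#7: root C# down a major second → B, giving B7.
Bm7: root B down a major second → A, giving Am7.
F#7: root F# down a major second → E, giving E7.
F#: root F# down a major second → E, giving E.
Dm7b5: root D down a major second → C, giving Cm7b5.
Am: root A down a major second → G, giving Gm.

B7 Am7 E7 E Cm7b5 Gm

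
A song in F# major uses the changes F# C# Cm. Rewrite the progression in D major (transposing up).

F# major up to D major is a minor sixth; each chord root moves by that interval while the quality stays the same.
F#: root F# up a minor sixth → D, giving D.
C#: root C# up a minor sixth → A, giving A.
Cm: root C up a minor sixth → Ab, giving Abm.

D A Abm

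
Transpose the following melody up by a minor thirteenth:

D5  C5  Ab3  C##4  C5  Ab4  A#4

D5 -> Bb6
C5 -> Ab6
Ab3 -> Fb5
C##4 -> A#5
C5 -> Ab6
Ab4 -> Fb6
A#4 -> F#6

Bb6 Ab6 Fb5 A#5 Ab6 Fb6 F#6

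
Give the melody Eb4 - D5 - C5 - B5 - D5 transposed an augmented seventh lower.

Eb4 → Fbb3
D5 → Ebb4
C5 → Dbb4
B5 → Cb5
D5 → Ebb4

Fbb3 Ebb4 Dbb4 Cb5 Ebb4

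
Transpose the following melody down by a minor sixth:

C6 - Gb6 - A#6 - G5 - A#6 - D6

E5 Bb5 C##6 B4 C##6 F#5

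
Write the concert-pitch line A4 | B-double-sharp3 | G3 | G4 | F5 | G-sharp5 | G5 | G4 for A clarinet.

C5 D##4 Bb3 Bb4 Ab5 B5 Bb5 Bb4

The A clarinet sounds a minor third below written, so the written part must be a minor third above concert — transpose each note up.
A4 becomes C5
B##3 becomes D##4
G3 becomes Bb3
G4 becomes Bb4
F5 becomes Ab5
G#5 becomes B5
G5 becomes Bb5
G4 becomes Bb4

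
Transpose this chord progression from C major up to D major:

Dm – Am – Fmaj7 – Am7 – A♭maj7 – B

Em Bm Gmaj7 Bm7 Bbmaj7 C#

C major up to D major is a major second; each chord root moves by that interval while the quality stays the same.
Dm: root D up a major second → E, giving Em.
Am: root A up a major second → B, giving Bm.
Fmaj7: root F up a major second → G, giving Gmaj7.
Am7: root A up a major second → B, giving Bm7.
A♭maj7: root A♭ up a major second → Bb, giving Bbmaj7.
B: root B up a major second → C#, giving C#.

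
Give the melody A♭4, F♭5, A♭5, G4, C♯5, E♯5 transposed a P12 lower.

Ab4: a twelfth down reaches D, and 19 semitones makes it Db3.
Fb5 down a perfect twelfth is Bbb3.
Ab5: a twelfth down reaches D, and 19 semitones makes it Db4.
G4 down a perfect twelfth is C3.
C#5: a twelfth down reaches F, and 19 semitones makes it F#3.
A perfect twelfth down from E#5 gives A#3.

Db3 Bbb3 Db4 C3 F#3 A#3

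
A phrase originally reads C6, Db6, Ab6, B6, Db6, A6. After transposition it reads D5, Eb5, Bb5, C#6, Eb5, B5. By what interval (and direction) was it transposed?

From C6 to D5 is 7 letter names — a seventh of some quality.
D5 to C6 is 10 semitones, which makes it a minor seventh; the second version is lower, so the direction is down.
Checking another pair — A6 → B5 — gives the same interval.

down a minor seventh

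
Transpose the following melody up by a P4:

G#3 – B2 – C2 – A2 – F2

G#3: a fourth up reaches C, and 5 semitones makes it C#4.
B2 up a perfect fourth is E3.
C2 up a perfect fourth is F2.
A2: a fourth up reaches D, and 5 semitones makes it D3.
F2: a fourth up reaches B, and 5 semitones makes it Bb2.

C#4 E3 F2 D3 Bb2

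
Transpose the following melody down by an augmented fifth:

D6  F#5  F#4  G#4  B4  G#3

Gb5 Bb4 Bb3 C4 Eb4 C3

D6 → Gb5
F#5 → Bb4
F#4 → Bb3
G#4 → C4
B4 → Eb4
G#3 → C3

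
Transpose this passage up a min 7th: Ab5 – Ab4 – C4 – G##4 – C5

Ab5 gives Gb6
Ab4 gives Gb5
C4 gives Bb4
G##4 gives F##5
C5 gives Bb5

Gb6 Gb5 Bb4 F##5 Bb5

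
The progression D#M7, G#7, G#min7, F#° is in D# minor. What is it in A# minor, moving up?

D# minor up to A# minor is a perfect fifth; each chord root moves by that interval while the quality stays the same.
D#M7: root D# up a perfect fifth → A#, giving A#M7.
G#7: root G# up a perfect fifth → D#, giving D#7.
G#min7: root G# up a perfect fifth → D#, giving D#min7.
F#°: root F# up a perfect fifth → C#, giving C#°.

A#M7 D#7 D#min7 C#°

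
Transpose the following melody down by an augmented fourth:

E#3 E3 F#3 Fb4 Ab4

B2 Bb2 C3 Cbb4 Ebb4

E#3 becomes B2
E3 becomes Bb2
F#3 becomes C3
Fb4 becomes Cbb4
Ab4 becomes Ebb4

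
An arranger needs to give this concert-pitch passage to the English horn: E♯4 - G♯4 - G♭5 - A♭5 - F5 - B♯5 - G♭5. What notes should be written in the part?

The English horn sounds a perfect fifth below written, so the written part must be a perfect fifth above concert — transpose each note up.
E#4 gives B#4
G#4 gives D#5
Gb5 gives Db6
Ab5 gives Eb6
F5 gives C6
B#5 gives F##6
Gb5 gives Db6

B#4 D#5 Db6 Eb6 C6 F##6 Db6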